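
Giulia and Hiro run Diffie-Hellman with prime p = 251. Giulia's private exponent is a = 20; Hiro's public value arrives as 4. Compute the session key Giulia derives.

113

Shared key K = 4^20 mod 251.
4^1 ≡ 4 (mod 251)
4^2 = (4^1)^2 ≡ 4^2 = 16 ≡ 16 (mod 251)
4^4 = (4^2)^2 ≡ 16^2 = 256 ≡ 5 (mod 251)
4^8 = (4^4)^2 ≡ 5^2 = 25 ≡ 25 (mod 251)
4^16 = (4^8)^2 ≡ 25^2 = 625 ≡ 123 (mod 251)
4^20 = 4^16 · 4^4 ≡ 123 · 5 ≡ 113 (mod 251).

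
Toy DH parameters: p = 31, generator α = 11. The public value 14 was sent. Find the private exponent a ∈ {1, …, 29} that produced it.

Try successive powers of 11 modulo 31:
11^1 ≡ 11
11^2 ≡ 28
11^3 ≡ 29
11^4 ≡ 9
11^5 ≡ 6
11^6 ≡ 4
11^7 ≡ 13
11^8 ≡ 19
11^9 ≡ 23
11^10 ≡ 5
11^11 ≡ 24
11^12 ≡ 16
11^13 ≡ 21
11^14 ≡ 14
Found: a = 14.

14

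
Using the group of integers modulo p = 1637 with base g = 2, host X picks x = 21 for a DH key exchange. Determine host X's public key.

Public value = 2^21 mod 1637.
2^1 ≡ 2 (mod 1637)
2^2 = (2^1)^2 ≡ 2^2 = 4 ≡ 4 (mod 1637)
2^4 = (2^2)^2 ≡ 4^2 = 16 ≡ 16 (mod 1637)
2^8 = (2^4)^2 ≡ 16^2 = 256 ≡ 256 (mod 1637)
2^16 = (2^8)^2 ≡ 256^2 = 65536 ≡ 56 (mod 1637)
2^21 = 2^16 · 2^4 · 2^1 ≡ 56 · 16 · 2 ≡ 155 (mod 1637).

155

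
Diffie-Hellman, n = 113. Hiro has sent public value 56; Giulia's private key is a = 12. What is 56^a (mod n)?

Shared key K = 56^12 mod 113.
56^1 ≡ 56 (mod 113)
56^2 = (56^1)^2 ≡ 56^2 = 3136 ≡ 85 (mod 113)
56^4 = (56^2)^2 ≡ 85^2 = 7225 ≡ 106 (mod 113)
56^8 = (56^4)^2 ≡ 106^2 = 11236 ≡ 49 (mod 113)
56^12 = 56^8 · 56^4 ≡ 49 · 106 ≡ 109 (mod 113).

109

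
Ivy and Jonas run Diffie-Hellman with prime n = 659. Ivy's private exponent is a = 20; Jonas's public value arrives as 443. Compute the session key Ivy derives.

148

Shared key K = 443^20 mod 659.
443^1 ≡ 443 (mod 659)
443^2 = (443^1)^2 ≡ 443^2 = 196249 ≡ 526 (mod 659)
443^4 = (443^2)^2 ≡ 526^2 = 276676 ≡ 555 (mod 659)
443^8 = (443^4)^2 ≡ 555^2 = 308025 ≡ 272 (mod 659)
443^16 = (443^8)^2 ≡ 272^2 = 73984 ≡ 176 (mod 659)
443^20 = 443^16 · 443^4 ≡ 176 · 555 ≡ 148 (mod 659).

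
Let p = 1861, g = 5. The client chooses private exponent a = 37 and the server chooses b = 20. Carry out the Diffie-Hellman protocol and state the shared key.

The server sends B = g^b mod p = 5^20 mod 1861.
5^1 ≡ 5 (mod 1861)
5^2 = (5^1)^2 ≡ 5^2 = 25 ≡ 25 (mod 1861)
5^4 = (5^2)^2 ≡ 25^2 = 625 ≡ 625 (mod 1861)
5^8 = (5^4)^2 ≡ 625^2 = 390625 ≡ 1676 (mod 1861)
5^16 = (5^8)^2 ≡ 1676^2 = 2808976 ≡ 727 (mod 1861)
5^20 = 5^16 · 5^4 ≡ 727 · 625 ≡ 291 (mod 1861).
So B = 291. The client then computes K = B^a mod p = 291^37 mod 1861.
291^1 ≡ 291 (mod 1861)
291^2 = (291^1)^2 ≡ 291^2 = 84681 ≡ 936 (mod 1861)
291^4 = (291^2)^2 ≡ 936^2 = 876096 ≡ 1426 (mod 1861)
291^8 = (291^4)^2 ≡ 1426^2 = 2033476 ≡ 1264 (mod 1861)
291^16 = (291^8)^2 ≡ 1264^2 = 1597696 ≡ 958 (mod 1861)
291^32 = (291^16)^2 ≡ 958^2 = 917764 ≡ 291 (mod 1861)
291^37 = 291^32 · 291^4 · 291^1 ≡ 291 · 1426 · 291 ≡ 399 (mod 1861).

399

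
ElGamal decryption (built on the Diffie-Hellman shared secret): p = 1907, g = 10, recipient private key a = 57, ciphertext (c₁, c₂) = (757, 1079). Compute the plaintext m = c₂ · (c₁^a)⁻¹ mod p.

1807

Shared mask s = c₁^a mod p = 757^57 mod 1907.
757^1 ≡ 757 (mod 1907)
757^2 = (757^1)^2 ≡ 757^2 = 573049 ≡ 949 (mod 1907)
757^4 = (757^2)^2 ≡ 949^2 = 900601 ≡ 497 (mod 1907)
757^8 = (757^4)^2 ≡ 497^2 = 247009 ≡ 1006 (mod 1907)
757^16 = (757^8)^2 ≡ 1006^2 = 1012036 ≡ 1326 (mod 1907)
757^32 = (757^16)^2 ≡ 1326^2 = 1758276 ≡ 22 (mod 1907)
757^57 = 757^32 · 757^16 · 757^8 · 757^1 ≡ 22 · 1326 · 1006 · 757 ≡ 1839 (mod 1907).
So s = 1839; s⁻¹ ≡ 645 (mod 1907).
m = c₂ · s⁻¹ mod 1907 = 1079 · 645 mod 1907 = 1807.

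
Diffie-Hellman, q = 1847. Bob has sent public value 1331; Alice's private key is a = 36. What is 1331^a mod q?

1339

Shared key K = 1331^36 mod 1847.
1331^1 ≡ 1331 (mod 1847)
1331^2 = (1331^1)^2 ≡ 1331^2 = 1771561 ≡ 288 (mod 1847)
1331^4 = (1331^2)^2 ≡ 288^2 = 82944 ≡ 1676 (mod 1847)
1331^8 = (1331^4)^2 ≡ 1676^2 = 2808976 ≡ 1536 (mod 1847)
1331^16 = (1331^8)^2 ≡ 1536^2 = 2359296 ≡ 677 (mod 1847)
1331^32 = (1331^16)^2 ≡ 677^2 = 458329 ≡ 273 (mod 1847)
1331^36 = 1331^32 · 1331^4 ≡ 273 · 1676 ≡ 1339 (mod 1847).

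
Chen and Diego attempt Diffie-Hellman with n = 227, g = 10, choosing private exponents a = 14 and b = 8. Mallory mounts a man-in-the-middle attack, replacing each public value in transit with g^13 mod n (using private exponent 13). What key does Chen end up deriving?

43

Chen receives Mallory's public value M = 10^13 mod 227 instead of the honest one.
10^1 ≡ 10 (mod 227)
10^2 = (10^1)^2 ≡ 10^2 = 100 ≡ 100 (mod 227)
10^4 = (10^2)^2 ≡ 100^2 = 10000 ≡ 12 (mod 227)
10^8 = (10^4)^2 ≡ 12^2 = 144 ≡ 144 (mod 227)
10^13 = 10^8 · 10^4 · 10^1 ≡ 144 · 12 · 10 ≡ 28 (mod 227).
So M = 28. Chen computes K = M^14 mod 227.
28^1 ≡ 28 (mod 227)
28^2 = (28^1)^2 ≡ 28^2 = 784 ≡ 103 (mod 227)
28^4 = (28^2)^2 ≡ 103^2 = 10609 ≡ 167 (mod 227)
28^8 = (28^4)^2 ≡ 167^2 = 27889 ≡ 195 (mod 227)
28^14 = 28^8 · 28^4 · 28^2 ≡ 195 · 167 · 103 ≡ 43 (mod 227).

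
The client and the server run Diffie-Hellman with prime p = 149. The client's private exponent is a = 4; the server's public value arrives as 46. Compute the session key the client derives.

Shared key K = 46^4 mod 149.
46^1 ≡ 46 (mod 149)
46^2 = (46^1)^2 ≡ 46^2 = 2116 ≡ 30 (mod 149)
46^4 = (46^2)^2 ≡ 30^2 = 900 ≡ 6 (mod 149)

6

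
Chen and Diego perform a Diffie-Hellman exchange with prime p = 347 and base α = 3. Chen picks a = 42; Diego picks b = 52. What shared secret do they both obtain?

Diego sends B = α^b mod p = 3^52 mod 347.
3^1 ≡ 3 (mod 347)
3^2 = (3^1)^2 ≡ 3^2 = 9 ≡ 9 (mod 347)
3^4 = (3^2)^2 ≡ 9^2 = 81 ≡ 81 (mod 347)
3^8 = (3^4)^2 ≡ 81^2 = 6561 ≡ 315 (mod 347)
3^16 = (3^8)^2 ≡ 315^2 = 99225 ≡ 330 (mod 347)
3^32 = (3^16)^2 ≡ 330^2 = 108900 ≡ 289 (mod 347)
3^52 = 3^32 · 3^16 · 3^4 ≡ 289 · 330 · 81 ≡ 56 (mod 347).
So B = 56. Chen then computes K = B^a mod p = 56^42 mod 347.
56^1 ≡ 56 (mod 347)
56^2 = (56^1)^2 ≡ 56^2 = 3136 ≡ 13 (mod 347)
56^4 = (56^2)^2 ≡ 13^2 = 169 ≡ 169 (mod 347)
56^8 = (56^4)^2 ≡ 169^2 = 28561 ≡ 107 (mod 347)
56^16 = (56^8)^2 ≡ 107^2 = 11449 ≡ 345 (mod 347)
56^32 = (56^16)^2 ≡ 345^2 = 119025 ≡ 4 (mod 347)
56^42 = 56^32 · 56^8 · 56^2 ≡ 4 · 107 · 13 ≡ 12 (mod 347).

12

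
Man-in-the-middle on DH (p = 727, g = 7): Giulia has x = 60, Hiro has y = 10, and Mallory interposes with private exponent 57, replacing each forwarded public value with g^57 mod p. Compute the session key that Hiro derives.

705

Hiro receives Mallory's public value M = 7^57 mod 727 instead of the honest one.
7^1 ≡ 7 (mod 727)
7^2 = (7^1)^2 ≡ 7^2 = 49 ≡ 49 (mod 727)
7^4 = (7^2)^2 ≡ 49^2 = 2401 ≡ 220 (mod 727)
7^8 = (7^4)^2 ≡ 220^2 = 48400 ≡ 418 (mod 727)
7^16 = (7^8)^2 ≡ 418^2 = 174724 ≡ 244 (mod 727)
7^32 = (7^16)^2 ≡ 244^2 = 59536 ≡ 649 (mod 727)
7^57 = 7^32 · 7^16 · 7^8 · 7^1 ≡ 649 · 244 · 418 · 7 ≡ 568 (mod 727).
So M = 568. Hiro computes K = M^10 mod 727.
568^1 ≡ 568 (mod 727)
568^2 = (568^1)^2 ≡ 568^2 = 322624 ≡ 563 (mod 727)
568^4 = (568^2)^2 ≡ 563^2 = 316969 ≡ 724 (mod 727)
568^8 = (568^4)^2 ≡ 724^2 = 524176 ≡ 9 (mod 727)
568^10 = 568^8 · 568^2 ≡ 9 · 563 ≡ 705 (mod 727).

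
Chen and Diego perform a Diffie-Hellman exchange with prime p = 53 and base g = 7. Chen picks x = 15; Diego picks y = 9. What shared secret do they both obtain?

Diego sends B = g^y mod p = 7^9 mod 53.
7^1 ≡ 7 (mod 53)
7^2 = (7^1)^2 ≡ 7^2 = 49 ≡ 49 (mod 53)
7^4 = (7^2)^2 ≡ 49^2 = 2401 ≡ 16 (mod 53)
7^8 = (7^4)^2 ≡ 16^2 = 256 ≡ 44 (mod 53)
7^9 = 7^8 · 7^1 ≡ 44 · 7 ≡ 43 (mod 53).
So B = 43. Chen then computes K = B^x mod p = 43^15 mod 53.
43^1 ≡ 43 (mod 53)
43^2 = (43^1)^2 ≡ 43^2 = 1849 ≡ 47 (mod 53)
43^4 = (43^2)^2 ≡ 47^2 = 2209 ≡ 36 (mod 53)
43^8 = (43^4)^2 ≡ 36^2 = 1296 ≡ 24 (mod 53)
43^15 = 43^8 · 43^4 · 43^2 · 43^1 ≡ 24 · 36 · 47 · 43 ≡ 6 (mod 53).

6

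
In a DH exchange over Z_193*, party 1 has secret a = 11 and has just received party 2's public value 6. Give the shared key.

95

Shared key K = 6^11 mod 193.
6^1 ≡ 6 (mod 193)
6^2 = (6^1)^2 ≡ 6^2 = 36 ≡ 36 (mod 193)
6^4 = (6^2)^2 ≡ 36^2 = 1296 ≡ 138 (mod 193)
6^8 = (6^4)^2 ≡ 138^2 = 19044 ≡ 130 (mod 193)
6^11 = 6^8 · 6^2 · 6^1 ≡ 130 · 36 · 6 ≡ 95 (mod 193).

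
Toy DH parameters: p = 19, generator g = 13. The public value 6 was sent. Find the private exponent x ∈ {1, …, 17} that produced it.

10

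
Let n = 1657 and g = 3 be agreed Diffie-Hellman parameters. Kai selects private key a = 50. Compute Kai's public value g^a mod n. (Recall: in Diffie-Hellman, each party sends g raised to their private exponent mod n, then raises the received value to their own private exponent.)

Public value = 3^50 mod 1657.
3^1 ≡ 3 (mod 1657)
3^2 = (3^1)^2 ≡ 3^2 = 9 ≡ 9 (mod 1657)
3^4 = (3^2)^2 ≡ 9^2 = 81 ≡ 81 (mod 1657)
3^8 = (3^4)^2 ≡ 81^2 = 6561 ≡ 1590 (mod 1657)
3^16 = (3^8)^2 ≡ 1590^2 = 2528100 ≡ 1175 (mod 1657)
3^32 = (3^16)^2 ≡ 1175^2 = 1380625 ≡ 344 (mod 1657)
3^50 = 3^32 · 3^16 · 3^2 ≡ 344 · 1175 · 9 ≡ 685 (mod 1657).

685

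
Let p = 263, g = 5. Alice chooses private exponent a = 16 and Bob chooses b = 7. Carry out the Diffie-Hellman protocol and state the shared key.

Bob sends B = g^b mod p = 5^7 mod 263.
5^1 ≡ 5 (mod 263)
5^2 = (5^1)^2 ≡ 5^2 = 25 ≡ 25 (mod 263)
5^4 = (5^2)^2 ≡ 25^2 = 625 ≡ 99 (mod 263)
5^7 = 5^4 · 5^2 · 5^1 ≡ 99 · 25 · 5 ≡ 14 (mod 263).
So B = 14. Alice then computes K = B^a mod p = 14^16 mod 263.
14^1 ≡ 14 (mod 263)
14^2 = (14^1)^2 ≡ 14^2 = 196 ≡ 196 (mod 263)
14^4 = (14^2)^2 ≡ 196^2 = 38416 ≡ 18 (mod 263)
14^8 = (14^4)^2 ≡ 18^2 = 324 ≡ 61 (mod 263)
14^16 = (14^8)^2 ≡ 61^2 = 3721 ≡ 39 (mod 263)

39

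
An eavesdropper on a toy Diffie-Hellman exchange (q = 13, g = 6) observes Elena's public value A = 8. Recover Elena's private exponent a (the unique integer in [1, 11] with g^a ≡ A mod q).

Try successive powers of 6 modulo 13:
6^1 ≡ 6
6^2 ≡ 10
6^3 ≡ 8
Found: a = 3.

3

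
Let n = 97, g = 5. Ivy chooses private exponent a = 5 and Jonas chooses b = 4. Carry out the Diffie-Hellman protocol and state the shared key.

93

Jonas sends B = g^b mod n = 5^4 mod 97.
5^1 ≡ 5 (mod 97)
5^2 = (5^1)^2 ≡ 5^2 = 25 ≡ 25 (mod 97)
5^4 = (5^2)^2 ≡ 25^2 = 625 ≡ 43 (mod 97)
So B = 43. Ivy then computes K = B^a mod n = 43^5 mod 97.
43^1 ≡ 43 (mod 97)
43^2 = (43^1)^2 ≡ 43^2 = 1849 ≡ 6 (mod 97)
43^4 = (43^2)^2 ≡ 6^2 = 36 ≡ 36 (mod 97)
43^5 = 43^4 · 43^1 ≡ 36 · 43 ≡ 93 (mod 97).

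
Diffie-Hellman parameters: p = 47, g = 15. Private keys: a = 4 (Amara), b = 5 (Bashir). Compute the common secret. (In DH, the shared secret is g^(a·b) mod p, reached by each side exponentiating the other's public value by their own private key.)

Amara sends A = g^a mod p = 15^4 mod 47.
15^1 ≡ 15 (mod 47)
15^2 = (15^1)^2 ≡ 15^2 = 225 ≡ 37 (mod 47)
15^4 = (15^2)^2 ≡ 37^2 = 1369 ≡ 6 (mod 47)
So A = 6. Bashir then computes K = A^b mod p = 6^5 mod 47.
6^1 ≡ 6 (mod 47)
6^2 = (6^1)^2 ≡ 6^2 = 36 ≡ 36 (mod 47)
6^4 = (6^2)^2 ≡ 36^2 = 1296 ≡ 27 (mod 47)
6^5 = 6^4 · 6^1 ≡ 27 · 6 ≡ 21 (mod 47).

21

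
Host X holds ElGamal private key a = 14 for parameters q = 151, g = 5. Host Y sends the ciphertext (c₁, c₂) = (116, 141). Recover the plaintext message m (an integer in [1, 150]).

Shared mask s = c₁^a mod q = 116^14 mod 151.
116^1 ≡ 116 (mod 151)
116^2 = (116^1)^2 ≡ 116^2 = 13456 ≡ 17 (mod 151)
116^4 = (116^2)^2 ≡ 17^2 = 289 ≡ 138 (mod 151)
116^8 = (116^4)^2 ≡ 138^2 = 19044 ≡ 18 (mod 151)
116^14 = 116^8 · 116^4 · 116^2 ≡ 18 · 138 · 17 ≡ 99 (mod 151).
So s = 99; s⁻¹ ≡ 90 (mod 151).
m = c₂ · s⁻¹ mod 151 = 141 · 90 mod 151 = 6.

6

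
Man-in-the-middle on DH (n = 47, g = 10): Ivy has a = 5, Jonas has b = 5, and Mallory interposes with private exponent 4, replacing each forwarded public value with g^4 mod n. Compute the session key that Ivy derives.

18

Ivy receives Mallory's public value M = 10^4 mod 47 instead of the honest one.
10^1 ≡ 10 (mod 47)
10^2 = (10^1)^2 ≡ 10^2 = 100 ≡ 6 (mod 47)
10^4 = (10^2)^2 ≡ 6^2 = 36 ≡ 36 (mod 47)
So M = 36. Ivy computes K = M^5 mod 47.
36^1 ≡ 36 (mod 47)
36^2 = (36^1)^2 ≡ 36^2 = 1296 ≡ 27 (mod 47)
36^4 = (36^2)^2 ≡ 27^2 = 729 ≡ 24 (mod 47)
36^5 = 36^4 · 36^1 ≡ 24 · 36 ≡ 18 (mod 47).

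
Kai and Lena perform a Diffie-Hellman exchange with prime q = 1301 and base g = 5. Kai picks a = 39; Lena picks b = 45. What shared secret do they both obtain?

Kai sends A = g^a mod q = 5^39 mod 1301.
5^1 ≡ 5 (mod 1301)
5^2 = (5^1)^2 ≡ 5^2 = 25 ≡ 25 (mod 1301)
5^4 = (5^2)^2 ≡ 25^2 = 625 ≡ 625 (mod 1301)
5^8 = (5^4)^2 ≡ 625^2 = 390625 ≡ 325 (mod 1301)
5^16 = (5^8)^2 ≡ 325^2 = 105625 ≡ 244 (mod 1301)
5^32 = (5^16)^2 ≡ 244^2 = 59536 ≡ 991 (mod 1301)
5^39 = 5^32 · 5^4 · 5^2 · 5^1 ≡ 991 · 625 · 25 · 5 ≡ 666 (mod 1301).
So A = 666. Lena then computes K = A^b mod q = 666^45 mod 1301.
666^1 ≡ 666 (mod 1301)
666^2 = (666^1)^2 ≡ 666^2 = 443556 ≡ 1216 (mod 1301)
666^4 = (666^2)^2 ≡ 1216^2 = 1478656 ≡ 720 (mod 1301)
666^8 = (666^4)^2 ≡ 720^2 = 518400 ≡ 602 (mod 1301)
666^16 = (666^8)^2 ≡ 602^2 = 362404 ≡ 726 (mod 1301)
666^32 = (666^16)^2 ≡ 726^2 = 527076 ≡ 171 (mod 1301)
666^45 = 666^32 · 666^8 · 666^4 · 666^1 ≡ 171 · 602 · 720 · 666 ≡ 282 (mod 1301).

282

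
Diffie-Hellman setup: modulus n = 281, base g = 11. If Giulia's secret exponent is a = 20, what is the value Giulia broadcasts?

Public value = 11^20 mod 281.
11^1 ≡ 11 (mod 281)
11^2 = (11^1)^2 ≡ 11^2 = 121 ≡ 121 (mod 281)
11^4 = (11^2)^2 ≡ 121^2 = 14641 ≡ 29 (mod 281)
11^8 = (11^4)^2 ≡ 29^2 = 841 ≡ 279 (mod 281)
11^16 = (11^8)^2 ≡ 279^2 = 77841 ≡ 4 (mod 281)
11^20 = 11^16 · 11^4 ≡ 4 · 29 ≡ 116 (mod 281).

116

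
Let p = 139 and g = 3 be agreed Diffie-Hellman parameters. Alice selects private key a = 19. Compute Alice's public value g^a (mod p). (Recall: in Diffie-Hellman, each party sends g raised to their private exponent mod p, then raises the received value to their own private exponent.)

40

Public value = 3^19 (mod 139).
3^1 ≡ 3 (mod 139)
3^2 = (3^1)^2 ≡ 3^2 = 9 ≡ 9 (mod 139)
3^4 = (3^2)^2 ≡ 9^2 = 81 ≡ 81 (mod 139)
3^8 = (3^4)^2 ≡ 81^2 = 6561 ≡ 28 (mod 139)
3^16 = (3^8)^2 ≡ 28^2 = 784 ≡ 89 (mod 139)
3^19 = 3^16 · 3^2 · 3^1 ≡ 89 · 9 · 3 ≡ 40 (mod 139).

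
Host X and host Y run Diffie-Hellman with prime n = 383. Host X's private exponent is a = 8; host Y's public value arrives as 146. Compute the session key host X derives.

102

Shared key K = 146^8 mod 383.
146^1 ≡ 146 (mod 383)
146^2 = (146^1)^2 ≡ 146^2 = 21316 ≡ 251 (mod 383)
146^4 = (146^2)^2 ≡ 251^2 = 63001 ≡ 189 (mod 383)
146^8 = (146^4)^2 ≡ 189^2 = 35721 ≡ 102 (mod 383)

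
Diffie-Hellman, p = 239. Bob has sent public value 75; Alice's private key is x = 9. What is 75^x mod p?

Shared key K = 75^9 mod 239.
75^1 ≡ 75 (mod 239)
75^2 = (75^1)^2 ≡ 75^2 = 5625 ≡ 128 (mod 239)
75^4 = (75^2)^2 ≡ 128^2 = 16384 ≡ 132 (mod 239)
75^8 = (75^4)^2 ≡ 132^2 = 17424 ≡ 216 (mod 239)
75^9 = 75^8 · 75^1 ≡ 216 · 75 ≡ 187 (mod 239).

187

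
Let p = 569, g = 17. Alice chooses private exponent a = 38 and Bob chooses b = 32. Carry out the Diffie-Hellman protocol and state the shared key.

Alice sends A = g^a mod p = 17^38 mod 569.
17^1 ≡ 17 (mod 569)
17^2 = (17^1)^2 ≡ 17^2 = 289 ≡ 289 (mod 569)
17^4 = (17^2)^2 ≡ 289^2 = 83521 ≡ 447 (mod 569)
17^8 = (17^4)^2 ≡ 447^2 = 199809 ≡ 90 (mod 569)
17^16 = (17^8)^2 ≡ 90^2 = 8100 ≡ 134 (mod 569)
17^32 = (17^16)^2 ≡ 134^2 = 17956 ≡ 317 (mod 569)
17^38 = 17^32 · 17^4 · 17^2 ≡ 317 · 447 · 289 ≡ 81 (mod 569).
So A = 81. Bob then computes K = A^b mod p = 81^32 mod 569.
81^1 ≡ 81 (mod 569)
81^2 = (81^1)^2 ≡ 81^2 = 6561 ≡ 302 (mod 569)
81^4 = (81^2)^2 ≡ 302^2 = 91204 ≡ 164 (mod 569)
81^8 = (81^4)^2 ≡ 164^2 = 26896 ≡ 153 (mod 569)
81^16 = (81^8)^2 ≡ 153^2 = 23409 ≡ 80 (mod 569)
81^32 = (81^16)^2 ≡ 80^2 = 6400 ≡ 141 (mod 569)

141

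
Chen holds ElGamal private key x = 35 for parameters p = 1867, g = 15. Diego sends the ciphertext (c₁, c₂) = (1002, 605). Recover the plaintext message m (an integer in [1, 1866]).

Shared mask s = c₁^x mod p = 1002^35 mod 1867.
1002^1 ≡ 1002 (mod 1867)
1002^2 = (1002^1)^2 ≡ 1002^2 = 1004004 ≡ 1425 (mod 1867)
1002^4 = (1002^2)^2 ≡ 1425^2 = 2030625 ≡ 1196 (mod 1867)
1002^8 = (1002^4)^2 ≡ 1196^2 = 1430416 ≡ 294 (mod 1867)
1002^16 = (1002^8)^2 ≡ 294^2 = 86436 ≡ 554 (mod 1867)
1002^32 = (1002^16)^2 ≡ 554^2 = 306916 ≡ 728 (mod 1867)
1002^35 = 1002^32 · 1002^2 · 1002^1 ≡ 728 · 1425 · 1002 ≡ 146 (mod 1867).
So s = 146; s⁻¹ ≡ 422 (mod 1867).
m = c₂ · s⁻¹ mod 1867 = 605 · 422 mod 1867 = 1398.

1398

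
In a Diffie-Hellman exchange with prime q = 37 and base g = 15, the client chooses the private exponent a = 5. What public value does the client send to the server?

24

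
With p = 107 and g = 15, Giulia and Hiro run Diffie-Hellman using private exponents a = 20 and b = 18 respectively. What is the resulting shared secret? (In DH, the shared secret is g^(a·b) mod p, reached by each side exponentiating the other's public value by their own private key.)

37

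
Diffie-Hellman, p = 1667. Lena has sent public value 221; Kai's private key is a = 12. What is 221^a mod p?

947

Shared key K = 221^12 mod 1667.
221^1 ≡ 221 (mod 1667)
221^2 = (221^1)^2 ≡ 221^2 = 48841 ≡ 498 (mod 1667)
221^4 = (221^2)^2 ≡ 498^2 = 248004 ≡ 1288 (mod 1667)
221^8 = (221^4)^2 ≡ 1288^2 = 1658944 ≡ 279 (mod 1667)
221^12 = 221^8 · 221^4 ≡ 279 · 1288 ≡ 947 (mod 1667).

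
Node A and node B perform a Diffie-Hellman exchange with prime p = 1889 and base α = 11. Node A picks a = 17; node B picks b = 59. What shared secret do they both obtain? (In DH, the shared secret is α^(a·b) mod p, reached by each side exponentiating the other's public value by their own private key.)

Node A sends A = α^a mod p = 11^17 mod 1889.
11^1 ≡ 11 (mod 1889)
11^2 = (11^1)^2 ≡ 11^2 = 121 ≡ 121 (mod 1889)
11^4 = (11^2)^2 ≡ 121^2 = 14641 ≡ 1418 (mod 1889)
11^8 = (11^4)^2 ≡ 1418^2 = 2010724 ≡ 828 (mod 1889)
11^16 = (11^8)^2 ≡ 828^2 = 685584 ≡ 1766 (mod 1889)
11^17 = 11^16 · 11^1 ≡ 1766 · 11 ≡ 536 (mod 1889).
So A = 536. Node B then computes K = A^b mod p = 536^59 mod 1889.
536^1 ≡ 536 (mod 1889)
536^2 = (536^1)^2 ≡ 536^2 = 287296 ≡ 168 (mod 1889)
536^4 = (536^2)^2 ≡ 168^2 = 28224 ≡ 1778 (mod 1889)
536^8 = (536^4)^2 ≡ 1778^2 = 3161284 ≡ 987 (mod 1889)
536^16 = (536^8)^2 ≡ 987^2 = 974169 ≡ 1334 (mod 1889)
536^32 = (536^16)^2 ≡ 1334^2 = 1779556 ≡ 118 (mod 1889)
536^59 = 536^32 · 536^16 · 536^8 · 536^2 · 536^1 ≡ 118 · 1334 · 987 · 168 · 536 ≡ 975 (mod 1889).

975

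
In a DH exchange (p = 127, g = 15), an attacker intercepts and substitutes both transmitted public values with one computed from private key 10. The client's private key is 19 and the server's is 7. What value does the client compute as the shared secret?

The client receives an attacker's public value M = 15^10 mod 127 instead of the honest one.
15^1 ≡ 15 (mod 127)
15^2 = (15^1)^2 ≡ 15^2 = 225 ≡ 98 (mod 127)
15^4 = (15^2)^2 ≡ 98^2 = 9604 ≡ 79 (mod 127)
15^8 = (15^4)^2 ≡ 79^2 = 6241 ≡ 18 (mod 127)
15^10 = 15^8 · 15^2 ≡ 18 · 98 ≡ 113 (mod 127).
So M = 113. The client computes K = M^19 mod 127.
113^1 ≡ 113 (mod 127)
113^2 = (113^1)^2 ≡ 113^2 = 12769 ≡ 69 (mod 127)
113^4 = (113^2)^2 ≡ 69^2 = 4761 ≡ 62 (mod 127)
113^8 = (113^4)^2 ≡ 62^2 = 3844 ≡ 34 (mod 127)
113^16 = (113^8)^2 ≡ 34^2 = 1156 ≡ 13 (mod 127)
113^19 = 113^16 · 113^2 · 113^1 ≡ 13 · 69 · 113 ≡ 15 (mod 127).

15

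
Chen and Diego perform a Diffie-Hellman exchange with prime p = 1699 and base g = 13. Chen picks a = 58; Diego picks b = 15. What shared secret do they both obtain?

1360

Chen sends A = g^a mod p = 13^58 mod 1699.
13^1 ≡ 13 (mod 1699)
13^2 = (13^1)^2 ≡ 13^2 = 169 ≡ 169 (mod 1699)
13^4 = (13^2)^2 ≡ 169^2 = 28561 ≡ 1377 (mod 1699)
13^8 = (13^4)^2 ≡ 1377^2 = 1896129 ≡ 45 (mod 1699)
13^16 = (13^8)^2 ≡ 45^2 = 2025 ≡ 326 (mod 1699)
13^32 = (13^16)^2 ≡ 326^2 = 106276 ≡ 938 (mod 1699)
13^58 = 13^32 · 13^16 · 13^8 · 13^2 ≡ 938 · 326 · 45 · 169 ≡ 1296 (mod 1699).
So A = 1296. Diego then computes K = A^b mod p = 1296^15 mod 1699.
1296^1 ≡ 1296 (mod 1699)
1296^2 = (1296^1)^2 ≡ 1296^2 = 1679616 ≡ 1004 (mod 1699)
1296^4 = (1296^2)^2 ≡ 1004^2 = 1008016 ≡ 509 (mod 1699)
1296^8 = (1296^4)^2 ≡ 509^2 = 259081 ≡ 833 (mod 1699)
1296^15 = 1296^8 · 1296^4 · 1296^2 · 1296^1 ≡ 833 · 509 · 1004 · 1296 ≡ 1360 (mod 1699).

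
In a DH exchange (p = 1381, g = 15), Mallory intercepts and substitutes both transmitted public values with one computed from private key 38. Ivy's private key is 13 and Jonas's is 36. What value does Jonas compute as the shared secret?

Jonas receives Mallory's public value M = 15^38 mod 1381 instead of the honest one.
15^1 ≡ 15 (mod 1381)
15^2 = (15^1)^2 ≡ 15^2 = 225 ≡ 225 (mod 1381)
15^4 = (15^2)^2 ≡ 225^2 = 50625 ≡ 909 (mod 1381)
15^8 = (15^4)^2 ≡ 909^2 = 826281 ≡ 443 (mod 1381)
15^16 = (15^8)^2 ≡ 443^2 = 196249 ≡ 147 (mod 1381)
15^32 = (15^16)^2 ≡ 147^2 = 21609 ≡ 894 (mod 1381)
15^38 = 15^32 · 15^4 · 15^2 ≡ 894 · 909 · 225 ≡ 950 (mod 1381).
So M = 950. Jonas computes K = M^36 mod 1381.
950^1 ≡ 950 (mod 1381)
950^2 = (950^1)^2 ≡ 950^2 = 902500 ≡ 707 (mod 1381)
950^4 = (950^2)^2 ≡ 707^2 = 499849 ≡ 1308 (mod 1381)
950^8 = (950^4)^2 ≡ 1308^2 = 1710864 ≡ 1186 (mod 1381)
950^16 = (950^8)^2 ≡ 1186^2 = 1406596 ≡ 738 (mod 1381)
950^32 = (950^16)^2 ≡ 738^2 = 544644 ≡ 530 (mod 1381)
950^36 = 950^32 · 950^4 ≡ 530 · 1308 ≡ 1359 (mod 1381).

1359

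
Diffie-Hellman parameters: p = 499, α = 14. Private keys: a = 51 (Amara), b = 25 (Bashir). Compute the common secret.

96

Amara sends A = α^a mod p = 14^51 mod 499.
14^1 ≡ 14 (mod 499)
14^2 = (14^1)^2 ≡ 14^2 = 196 ≡ 196 (mod 499)
14^4 = (14^2)^2 ≡ 196^2 = 38416 ≡ 492 (mod 499)
14^8 = (14^4)^2 ≡ 492^2 = 242064 ≡ 49 (mod 499)
14^16 = (14^8)^2 ≡ 49^2 = 2401 ≡ 405 (mod 499)
14^32 = (14^16)^2 ≡ 405^2 = 164025 ≡ 353 (mod 499)
14^51 = 14^32 · 14^16 · 14^2 · 14^1 ≡ 353 · 405 · 196 · 14 ≡ 124 (mod 499).
So A = 124. Bashir then computes K = A^b mod p = 124^25 mod 499.
124^1 ≡ 124 (mod 499)
124^2 = (124^1)^2 ≡ 124^2 = 15376 ≡ 406 (mod 499)
124^4 = (124^2)^2 ≡ 406^2 = 164836 ≡ 166 (mod 499)
124^8 = (124^4)^2 ≡ 166^2 = 27556 ≡ 111 (mod 499)
124^16 = (124^8)^2 ≡ 111^2 = 12321 ≡ 345 (mod 499)
124^25 = 124^16 · 124^8 · 124^1 ≡ 345 · 111 · 124 ≡ 96 (mod 499).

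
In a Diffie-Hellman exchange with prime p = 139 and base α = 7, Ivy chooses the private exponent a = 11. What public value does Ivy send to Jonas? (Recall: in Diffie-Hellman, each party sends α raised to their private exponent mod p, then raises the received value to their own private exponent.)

Public value = 7^11 (mod 139).
7^1 ≡ 7 (mod 139)
7^2 = (7^1)^2 ≡ 7^2 = 49 ≡ 49 (mod 139)
7^4 = (7^2)^2 ≡ 49^2 = 2401 ≡ 38 (mod 139)
7^8 = (7^4)^2 ≡ 38^2 = 1444 ≡ 54 (mod 139)
7^11 = 7^8 · 7^2 · 7^1 ≡ 54 · 49 · 7 ≡ 35 (mod 139).

35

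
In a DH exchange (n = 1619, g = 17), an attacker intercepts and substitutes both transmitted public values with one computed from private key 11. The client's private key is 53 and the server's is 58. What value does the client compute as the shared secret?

The client receives an attacker's public value M = 17^11 mod 1619 instead of the honest one.
17^1 ≡ 17 (mod 1619)
17^2 = (17^1)^2 ≡ 17^2 = 289 ≡ 289 (mod 1619)
17^4 = (17^2)^2 ≡ 289^2 = 83521 ≡ 952 (mod 1619)
17^8 = (17^4)^2 ≡ 952^2 = 906304 ≡ 1283 (mod 1619)
17^11 = 17^8 · 17^2 · 17^1 ≡ 1283 · 289 · 17 ≡ 612 (mod 1619).
So M = 612. The client computes K = M^53 mod 1619.
612^1 ≡ 612 (mod 1619)
612^2 = (612^1)^2 ≡ 612^2 = 374544 ≡ 555 (mod 1619)
612^4 = (612^2)^2 ≡ 555^2 = 308025 ≡ 415 (mod 1619)
612^8 = (612^4)^2 ≡ 415^2 = 172225 ≡ 611 (mod 1619)
612^16 = (612^8)^2 ≡ 611^2 = 373321 ≡ 951 (mod 1619)
612^32 = (612^16)^2 ≡ 951^2 = 904401 ≡ 999 (mod 1619)
612^53 = 612^32 · 612^16 · 612^4 · 612^1 ≡ 999 · 951 · 415 · 612 ≡ 190 (mod 1619).

190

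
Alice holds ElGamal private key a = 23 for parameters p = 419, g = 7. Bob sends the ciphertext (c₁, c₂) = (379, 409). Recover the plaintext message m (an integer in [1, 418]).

326

Shared mask s = c₁^a mod p = 379^23 mod 419.
379^1 ≡ 379 (mod 419)
379^2 = (379^1)^2 ≡ 379^2 = 143641 ≡ 343 (mod 419)
379^4 = (379^2)^2 ≡ 343^2 = 117649 ≡ 329 (mod 419)
379^8 = (379^4)^2 ≡ 329^2 = 108241 ≡ 139 (mod 419)
379^16 = (379^8)^2 ≡ 139^2 = 19321 ≡ 47 (mod 419)
379^23 = 379^16 · 379^4 · 379^2 · 379^1 ≡ 47 · 329 · 343 · 379 ≡ 329 (mod 419).
So s = 329; s⁻¹ ≡ 135 (mod 419).
m = c₂ · s⁻¹ mod 419 = 409 · 135 mod 419 = 326.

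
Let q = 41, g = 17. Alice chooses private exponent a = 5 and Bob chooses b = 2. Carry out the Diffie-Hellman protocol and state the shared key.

32

Alice sends A = g^a mod q = 17^5 mod 41.
17^1 ≡ 17 (mod 41)
17^2 = (17^1)^2 ≡ 17^2 = 289 ≡ 2 (mod 41)
17^4 = (17^2)^2 ≡ 2^2 = 4 ≡ 4 (mod 41)
17^5 = 17^4 · 17^1 ≡ 4 · 17 ≡ 27 (mod 41).
So A = 27. Bob then computes K = A^b mod q = 27^2 mod 41.
27^1 ≡ 27 (mod 41)
27^2 = (27^1)^2 ≡ 27^2 = 729 ≡ 32 (mod 41)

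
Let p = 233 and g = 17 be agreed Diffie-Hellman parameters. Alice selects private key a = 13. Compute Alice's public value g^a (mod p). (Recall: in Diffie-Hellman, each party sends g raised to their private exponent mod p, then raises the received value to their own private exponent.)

Public value = 17^13 (mod 233).
17^1 ≡ 17 (mod 233)
17^2 = (17^1)^2 ≡ 17^2 = 289 ≡ 56 (mod 233)
17^4 = (17^2)^2 ≡ 56^2 = 3136 ≡ 107 (mod 233)
17^8 = (17^4)^2 ≡ 107^2 = 11449 ≡ 32 (mod 233)
17^13 = 17^8 · 17^4 · 17^1 ≡ 32 · 107 · 17 ≡ 191 (mod 233).

191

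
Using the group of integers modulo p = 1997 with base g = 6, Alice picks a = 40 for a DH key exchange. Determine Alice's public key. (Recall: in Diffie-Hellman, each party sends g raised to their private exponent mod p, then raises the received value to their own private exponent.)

890

Public value = 6^40 (mod 1997).
6^1 ≡ 6 (mod 1997)
6^2 = (6^1)^2 ≡ 6^2 = 36 ≡ 36 (mod 1997)
6^4 = (6^2)^2 ≡ 36^2 = 1296 ≡ 1296 (mod 1997)
6^8 = (6^4)^2 ≡ 1296^2 = 1679616 ≡ 139 (mod 1997)
6^16 = (6^8)^2 ≡ 139^2 = 19321 ≡ 1348 (mod 1997)
6^32 = (6^16)^2 ≡ 1348^2 = 1817104 ≡ 1831 (mod 1997)
6^40 = 6^32 · 6^8 ≡ 1831 · 139 ≡ 890 (mod 1997).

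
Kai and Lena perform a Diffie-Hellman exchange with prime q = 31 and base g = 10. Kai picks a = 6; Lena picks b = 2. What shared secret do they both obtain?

4

Lena sends B = g^b mod q = 10^2 mod 31.
10^1 ≡ 10 (mod 31)
10^2 = (10^1)^2 ≡ 10^2 = 100 ≡ 7 (mod 31)
So B = 7. Kai then computes K = B^a mod q = 7^6 mod 31.
7^1 ≡ 7 (mod 31)
7^2 = (7^1)^2 ≡ 7^2 = 49 ≡ 18 (mod 31)
7^4 = (7^2)^2 ≡ 18^2 = 324 ≡ 14 (mod 31)
7^6 = 7^4 · 7^2 ≡ 14 · 18 ≡ 4 (mod 31).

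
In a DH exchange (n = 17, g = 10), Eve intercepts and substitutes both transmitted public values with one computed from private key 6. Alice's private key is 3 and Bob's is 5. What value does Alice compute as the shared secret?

15

Alice receives Eve's public value M = 10^6 mod 17 instead of the honest one.
10^1 ≡ 10 (mod 17)
10^2 = (10^1)^2 ≡ 10^2 = 100 ≡ 15 (mod 17)
10^4 = (10^2)^2 ≡ 15^2 = 225 ≡ 4 (mod 17)
10^6 = 10^4 · 10^2 ≡ 4 · 15 ≡ 9 (mod 17).
So M = 9. Alice computes K = M^3 mod 17.
9^1 ≡ 9 (mod 17)
9^2 = (9^1)^2 ≡ 9^2 = 81 ≡ 13 (mod 17)
9^3 = 9^2 · 9^1 ≡ 13 · 9 ≡ 15 (mod 17).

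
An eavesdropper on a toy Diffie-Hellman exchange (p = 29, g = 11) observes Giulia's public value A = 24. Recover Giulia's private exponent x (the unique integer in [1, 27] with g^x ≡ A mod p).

Try successive powers of 11 modulo 29:
11^1 ≡ 11
11^2 ≡ 5
11^3 ≡ 26
11^4 ≡ 25
11^5 ≡ 14
11^6 ≡ 9
11^7 ≡ 12
11^8 ≡ 16
11^9 ≡ 2
11^10 ≡ 22
11^11 ≡ 10
11^12 ≡ 23
11^13 ≡ 21
11^14 ≡ 28
11^15 ≡ 18
11^16 ≡ 24
Found: x = 16.

16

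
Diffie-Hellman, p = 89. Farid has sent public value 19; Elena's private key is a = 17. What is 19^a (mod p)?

Shared key K = 19^17 mod 89.
19^1 ≡ 19 (mod 89)
19^2 = (19^1)^2 ≡ 19^2 = 361 ≡ 5 (mod 89)
19^4 = (19^2)^2 ≡ 5^2 = 25 ≡ 25 (mod 89)
19^8 = (19^4)^2 ≡ 25^2 = 625 ≡ 2 (mod 89)
19^16 = (19^8)^2 ≡ 2^2 = 4 ≡ 4 (mod 89)
19^17 = 19^16 · 19^1 ≡ 4 · 19 ≡ 76 (mod 89).

76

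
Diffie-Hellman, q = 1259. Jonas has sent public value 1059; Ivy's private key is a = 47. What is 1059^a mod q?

406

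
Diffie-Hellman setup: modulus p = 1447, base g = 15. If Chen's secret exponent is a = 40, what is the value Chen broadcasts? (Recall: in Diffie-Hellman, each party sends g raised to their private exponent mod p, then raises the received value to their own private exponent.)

Public value = 15^40 mod 1447.
15^1 ≡ 15 (mod 1447)
15^2 = (15^1)^2 ≡ 15^2 = 225 ≡ 225 (mod 1447)
15^4 = (15^2)^2 ≡ 225^2 = 50625 ≡ 1427 (mod 1447)
15^8 = (15^4)^2 ≡ 1427^2 = 2036329 ≡ 400 (mod 1447)
15^16 = (15^8)^2 ≡ 400^2 = 160000 ≡ 830 (mod 1447)
15^32 = (15^16)^2 ≡ 830^2 = 688900 ≡ 128 (mod 1447)
15^40 = 15^32 · 15^8 ≡ 128 · 400 ≡ 555 (mod 1447).

555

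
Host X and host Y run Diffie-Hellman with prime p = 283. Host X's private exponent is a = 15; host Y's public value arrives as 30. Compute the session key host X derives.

39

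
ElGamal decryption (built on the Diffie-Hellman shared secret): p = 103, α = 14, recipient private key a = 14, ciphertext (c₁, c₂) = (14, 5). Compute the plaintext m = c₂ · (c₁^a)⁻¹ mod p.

Shared mask s = c₁^a mod p = 14^14 mod 103.
14^1 ≡ 14 (mod 103)
14^2 = (14^1)^2 ≡ 14^2 = 196 ≡ 93 (mod 103)
14^4 = (14^2)^2 ≡ 93^2 = 8649 ≡ 100 (mod 103)
14^8 = (14^4)^2 ≡ 100^2 = 10000 ≡ 9 (mod 103)
14^14 = 14^8 · 14^4 · 14^2 ≡ 9 · 100 · 93 ≡ 64 (mod 103).
So s = 64; s⁻¹ ≡ 66 (mod 103).
m = c₂ · s⁻¹ mod 103 = 5 · 66 mod 103 = 21.

21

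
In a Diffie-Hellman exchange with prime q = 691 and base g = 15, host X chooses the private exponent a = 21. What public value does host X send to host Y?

512

Public value = 15^{21} \pmod{691}.
15^1 ≡ 15 (mod 691)
15^2 = (15^1)^2 ≡ 15^2 = 225 ≡ 225 (mod 691)
15^4 = (15^2)^2 ≡ 225^2 = 50625 ≡ 182 (mod 691)
15^8 = (15^4)^2 ≡ 182^2 = 33124 ≡ 647 (mod 691)
15^16 = (15^8)^2 ≡ 647^2 = 418609 ≡ 554 (mod 691)
15^21 = 15^16 · 15^4 · 15^1 ≡ 554 · 182 · 15 ≡ 512 (mod 691).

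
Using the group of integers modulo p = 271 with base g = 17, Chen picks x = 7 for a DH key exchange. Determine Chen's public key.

229

Public value = 17^7 mod 271.
17^1 ≡ 17 (mod 271)
17^2 = (17^1)^2 ≡ 17^2 = 289 ≡ 18 (mod 271)
17^4 = (17^2)^2 ≡ 18^2 = 324 ≡ 53 (mod 271)
17^7 = 17^4 · 17^2 · 17^1 ≡ 53 · 18 · 17 ≡ 229 (mod 271).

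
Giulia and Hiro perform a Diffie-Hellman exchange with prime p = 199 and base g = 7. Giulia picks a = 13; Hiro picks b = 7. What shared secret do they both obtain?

126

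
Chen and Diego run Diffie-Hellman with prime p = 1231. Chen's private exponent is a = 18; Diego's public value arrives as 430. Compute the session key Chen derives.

628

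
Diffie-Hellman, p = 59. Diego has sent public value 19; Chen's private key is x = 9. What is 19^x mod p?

Shared key K = 19^9 mod 59.
19^1 ≡ 19 (mod 59)
19^2 = (19^1)^2 ≡ 19^2 = 361 ≡ 7 (mod 59)
19^4 = (19^2)^2 ≡ 7^2 = 49 ≡ 49 (mod 59)
19^8 = (19^4)^2 ≡ 49^2 = 2401 ≡ 41 (mod 59)
19^9 = 19^8 · 19^1 ≡ 41 · 19 ≡ 12 (mod 59).

12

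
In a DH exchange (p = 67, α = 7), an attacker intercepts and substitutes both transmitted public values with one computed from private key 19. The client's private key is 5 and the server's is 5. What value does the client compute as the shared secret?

The client receives an attacker's public value M = 7^19 mod 67 instead of the honest one.
7^1 ≡ 7 (mod 67)
7^2 = (7^1)^2 ≡ 7^2 = 49 ≡ 49 (mod 67)
7^4 = (7^2)^2 ≡ 49^2 = 2401 ≡ 56 (mod 67)
7^8 = (7^4)^2 ≡ 56^2 = 3136 ≡ 54 (mod 67)
7^16 = (7^8)^2 ≡ 54^2 = 2916 ≡ 35 (mod 67)
7^19 = 7^16 · 7^2 · 7^1 ≡ 35 · 49 · 7 ≡ 12 (mod 67).
So M = 12. The client computes K = M^5 mod 67.
12^1 ≡ 12 (mod 67)
12^2 = (12^1)^2 ≡ 12^2 = 144 ≡ 10 (mod 67)
12^4 = (12^2)^2 ≡ 10^2 = 100 ≡ 33 (mod 67)
12^5 = 12^4 · 12^1 ≡ 33 · 12 ≡ 61 (mod 67).

61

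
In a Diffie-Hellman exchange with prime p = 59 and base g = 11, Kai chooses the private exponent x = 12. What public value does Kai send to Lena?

21

Public value = 11^12 mod 59.
11^1 ≡ 11 (mod 59)
11^2 = (11^1)^2 ≡ 11^2 = 121 ≡ 3 (mod 59)
11^4 = (11^2)^2 ≡ 3^2 = 9 ≡ 9 (mod 59)
11^8 = (11^4)^2 ≡ 9^2 = 81 ≡ 22 (mod 59)
11^12 = 11^8 · 11^4 ≡ 22 · 9 ≡ 21 (mod 59).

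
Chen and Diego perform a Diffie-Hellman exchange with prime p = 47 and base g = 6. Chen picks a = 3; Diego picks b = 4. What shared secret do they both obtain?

37

Chen sends A = g^a mod p = 6^3 mod 47.
6^1 ≡ 6 (mod 47)
6^2 = (6^1)^2 ≡ 6^2 = 36 ≡ 36 (mod 47)
6^3 = 6^2 · 6^1 ≡ 36 · 6 ≡ 28 (mod 47).
So A = 28. Diego then computes K = A^b mod p = 28^4 mod 47.
28^1 ≡ 28 (mod 47)
28^2 = (28^1)^2 ≡ 28^2 = 784 ≡ 32 (mod 47)
28^4 = (28^2)^2 ≡ 32^2 = 1024 ≡ 37 (mod 47)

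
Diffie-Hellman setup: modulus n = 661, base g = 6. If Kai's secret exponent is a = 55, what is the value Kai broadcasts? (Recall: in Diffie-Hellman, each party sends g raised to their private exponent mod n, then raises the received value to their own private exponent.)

Public value = 6^55 mod 661.
6^1 ≡ 6 (mod 661)
6^2 = (6^1)^2 ≡ 6^2 = 36 ≡ 36 (mod 661)
6^4 = (6^2)^2 ≡ 36^2 = 1296 ≡ 635 (mod 661)
6^8 = (6^4)^2 ≡ 635^2 = 403225 ≡ 15 (mod 661)
6^16 = (6^8)^2 ≡ 15^2 = 225 ≡ 225 (mod 661)
6^32 = (6^16)^2 ≡ 225^2 = 50625 ≡ 389 (mod 661)
6^55 = 6^32 · 6^16 · 6^4 · 6^2 · 6^1 ≡ 389 · 225 · 635 · 36 · 6 ≡ 352 (mod 661).

352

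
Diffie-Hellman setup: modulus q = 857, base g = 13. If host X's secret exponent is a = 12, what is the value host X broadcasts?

802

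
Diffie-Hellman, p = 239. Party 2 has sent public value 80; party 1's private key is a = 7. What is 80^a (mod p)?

166

Shared key K = 80^7 mod 239.
80^1 ≡ 80 (mod 239)
80^2 = (80^1)^2 ≡ 80^2 = 6400 ≡ 186 (mod 239)
80^4 = (80^2)^2 ≡ 186^2 = 34596 ≡ 180 (mod 239)
80^7 = 80^4 · 80^2 · 80^1 ≡ 180 · 186 · 80 ≡ 166 (mod 239).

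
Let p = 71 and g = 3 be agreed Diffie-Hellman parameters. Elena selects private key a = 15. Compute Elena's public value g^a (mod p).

20

Public value = 3^15 (mod 71).
3^1 ≡ 3 (mod 71)
3^2 = (3^1)^2 ≡ 3^2 = 9 ≡ 9 (mod 71)
3^4 = (3^2)^2 ≡ 9^2 = 81 ≡ 10 (mod 71)
3^8 = (3^4)^2 ≡ 10^2 = 100 ≡ 29 (mod 71)
3^15 = 3^8 · 3^4 · 3^2 · 3^1 ≡ 29 · 10 · 9 · 3 ≡ 20 (mod 71).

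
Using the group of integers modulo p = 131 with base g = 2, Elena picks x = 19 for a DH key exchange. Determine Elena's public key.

Public value = 2^19 (mod 131).
2^1 ≡ 2 (mod 131)
2^2 = (2^1)^2 ≡ 2^2 = 4 ≡ 4 (mod 131)
2^4 = (2^2)^2 ≡ 4^2 = 16 ≡ 16 (mod 131)
2^8 = (2^4)^2 ≡ 16^2 = 256 ≡ 125 (mod 131)
2^16 = (2^8)^2 ≡ 125^2 = 15625 ≡ 36 (mod 131)
2^19 = 2^16 · 2^2 · 2^1 ≡ 36 · 4 · 2 ≡ 26 (mod 131).

26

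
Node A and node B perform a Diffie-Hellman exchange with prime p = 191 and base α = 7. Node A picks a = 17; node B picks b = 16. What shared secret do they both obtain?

Node B sends B = α^b mod p = 7^16 mod 191.
7^1 ≡ 7 (mod 191)
7^2 = (7^1)^2 ≡ 7^2 = 49 ≡ 49 (mod 191)
7^4 = (7^2)^2 ≡ 49^2 = 2401 ≡ 109 (mod 191)
7^8 = (7^4)^2 ≡ 109^2 = 11881 ≡ 39 (mod 191)
7^16 = (7^8)^2 ≡ 39^2 = 1521 ≡ 184 (mod 191)
So B = 184. Node A then computes K = B^a mod p = 184^17 mod 191.
184^1 ≡ 184 (mod 191)
184^2 = (184^1)^2 ≡ 184^2 = 33856 ≡ 49 (mod 191)
184^4 = (184^2)^2 ≡ 49^2 = 2401 ≡ 109 (mod 191)
184^8 = (184^4)^2 ≡ 109^2 = 11881 ≡ 39 (mod 191)
184^16 = (184^8)^2 ≡ 39^2 = 1521 ≡ 184 (mod 191)
184^17 = 184^16 · 184^1 ≡ 184 · 184 ≡ 49 (mod 191).

49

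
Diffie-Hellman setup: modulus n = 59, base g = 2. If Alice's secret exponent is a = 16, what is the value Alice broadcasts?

Public value = 2^16 mod 59.
2^1 ≡ 2 (mod 59)
2^2 = (2^1)^2 ≡ 2^2 = 4 ≡ 4 (mod 59)
2^4 = (2^2)^2 ≡ 4^2 = 16 ≡ 16 (mod 59)
2^8 = (2^4)^2 ≡ 16^2 = 256 ≡ 20 (mod 59)
2^16 = (2^8)^2 ≡ 20^2 = 400 ≡ 46 (mod 59)

46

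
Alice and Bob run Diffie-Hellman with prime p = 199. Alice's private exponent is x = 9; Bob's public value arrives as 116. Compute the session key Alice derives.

114

Shared key K = 116^9 mod 199.
116^1 ≡ 116 (mod 199)
116^2 = (116^1)^2 ≡ 116^2 = 13456 ≡ 123 (mod 199)
116^4 = (116^2)^2 ≡ 123^2 = 15129 ≡ 5 (mod 199)
116^8 = (116^4)^2 ≡ 5^2 = 25 ≡ 25 (mod 199)
116^9 = 116^8 · 116^1 ≡ 25 · 116 ≡ 114 (mod 199).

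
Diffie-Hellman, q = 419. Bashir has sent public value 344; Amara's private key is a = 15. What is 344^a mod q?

Shared key K = 344^15 mod 419.
344^1 ≡ 344 (mod 419)
344^2 = (344^1)^2 ≡ 344^2 = 118336 ≡ 178 (mod 419)
344^4 = (344^2)^2 ≡ 178^2 = 31684 ≡ 259 (mod 419)
344^8 = (344^4)^2 ≡ 259^2 = 67081 ≡ 41 (mod 419)
344^15 = 344^8 · 344^4 · 344^2 · 344^1 ≡ 41 · 259 · 178 · 344 ≡ 391 (mod 419).

391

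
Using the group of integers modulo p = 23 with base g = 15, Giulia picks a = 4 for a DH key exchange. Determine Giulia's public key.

2

Public value = 15^4 (mod 23).
15^1 ≡ 15 (mod 23)
15^2 = (15^1)^2 ≡ 15^2 = 225 ≡ 18 (mod 23)
15^4 = (15^2)^2 ≡ 18^2 = 324 ≡ 2 (mod 23)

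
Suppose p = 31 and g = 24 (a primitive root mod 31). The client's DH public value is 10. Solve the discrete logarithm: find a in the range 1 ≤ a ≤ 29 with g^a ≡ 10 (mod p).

8

Try successive powers of 24 modulo 31:
24^1 ≡ 24
24^2 ≡ 18
24^3 ≡ 29
24^4 ≡ 14
24^5 ≡ 26
24^6 ≡ 4
24^7 ≡ 3
24^8 ≡ 10
Found: a = 8.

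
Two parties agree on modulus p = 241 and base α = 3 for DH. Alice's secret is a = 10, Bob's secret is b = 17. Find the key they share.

60

Bob sends B = α^b mod p = 3^17 mod 241.
3^1 ≡ 3 (mod 241)
3^2 = (3^1)^2 ≡ 3^2 = 9 ≡ 9 (mod 241)
3^4 = (3^2)^2 ≡ 9^2 = 81 ≡ 81 (mod 241)
3^8 = (3^4)^2 ≡ 81^2 = 6561 ≡ 54 (mod 241)
3^16 = (3^8)^2 ≡ 54^2 = 2916 ≡ 24 (mod 241)
3^17 = 3^16 · 3^1 ≡ 24 · 3 ≡ 72 (mod 241).
So B = 72. Alice then computes K = B^a mod p = 72^10 mod 241.
72^1 ≡ 72 (mod 241)
72^2 = (72^1)^2 ≡ 72^2 = 5184 ≡ 123 (mod 241)
72^4 = (72^2)^2 ≡ 123^2 = 15129 ≡ 187 (mod 241)
72^8 = (72^4)^2 ≡ 187^2 = 34969 ≡ 24 (mod 241)
72^10 = 72^8 · 72^2 ≡ 24 · 123 ≡ 60 (mod 241).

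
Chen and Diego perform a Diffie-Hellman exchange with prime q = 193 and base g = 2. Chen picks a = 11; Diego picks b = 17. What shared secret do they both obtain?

187

Chen sends A = g^a mod q = 2^11 mod 193.
2^1 ≡ 2 (mod 193)
2^2 = (2^1)^2 ≡ 2^2 = 4 ≡ 4 (mod 193)
2^4 = (2^2)^2 ≡ 4^2 = 16 ≡ 16 (mod 193)
2^8 = (2^4)^2 ≡ 16^2 = 256 ≡ 63 (mod 193)
2^11 = 2^8 · 2^2 · 2^1 ≡ 63 · 4 · 2 ≡ 118 (mod 193).
So A = 118. Diego then computes K = A^b mod q = 118^17 mod 193.
118^1 ≡ 118 (mod 193)
118^2 = (118^1)^2 ≡ 118^2 = 13924 ≡ 28 (mod 193)
118^4 = (118^2)^2 ≡ 28^2 = 784 ≡ 12 (mod 193)
118^8 = (118^4)^2 ≡ 12^2 = 144 ≡ 144 (mod 193)
118^16 = (118^8)^2 ≡ 144^2 = 20736 ≡ 85 (mod 193)
118^17 = 118^16 · 118^1 ≡ 85 · 118 ≡ 187 (mod 193).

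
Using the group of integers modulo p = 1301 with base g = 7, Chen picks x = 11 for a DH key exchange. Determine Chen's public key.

592

Public value = 7^11 mod 1301.
7^1 ≡ 7 (mod 1301)
7^2 = (7^1)^2 ≡ 7^2 = 49 ≡ 49 (mod 1301)
7^4 = (7^2)^2 ≡ 49^2 = 2401 ≡ 1100 (mod 1301)
7^8 = (7^4)^2 ≡ 1100^2 = 1210000 ≡ 70 (mod 1301)
7^11 = 7^8 · 7^2 · 7^1 ≡ 70 · 49 · 7 ≡ 592 (mod 1301).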